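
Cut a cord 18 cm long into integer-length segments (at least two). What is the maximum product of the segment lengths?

729

Fill f[k] for k=2..18: at each k try every first piece i and multiply by the better of (k−i) uncut or f[k−i].
Small cases: f[2]=1, f[3]=2, f[4]=4, f[5]=6, f[6]=9, f[7]=12, f[8]=18, f[9]=27, f[10]=36, f[11]=54, f[12]=81, f[13]=108.
f[14] = max(1×108, 2×81, 3×54, …, 12×2, 13×1) = 162
f[15] = max(1×162, 2×108, 3×81, …, 13×2, 14×1) = 243
f[16] = max(1×243, 2×162, 3×108, …, 14×2, 15×1) = 324
f[17] = max(1×324, 2×243, 3×162, …, 15×2, 16×1) = 486
f[18] = max(1×486, 2×324, 3×243, …, 16×2, 17×1) = 729
One optimal split: 3 + 3 + 3 + 3 + 3 + 3; product 3×3×3×3×3×3 = 729.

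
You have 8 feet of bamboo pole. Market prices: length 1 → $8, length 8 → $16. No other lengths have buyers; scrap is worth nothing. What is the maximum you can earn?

64

Let f[k] be the best obtainable value from length k. For each k, try every first piece i and keep the best of price[i] + f[k−i].
f[1] = 8
f[2] = 16  (first piece 1, then f[1]=8)
f[3] = 24  (first piece 1, then f[2]=16)
f[4] = 32  (first piece 1, then f[3]=24)
f[5] = 40  (first piece 1, then f[4]=32)
f[6] = 48  (first piece 1, then f[5]=40)
f[7] = 56  (first piece 1, then f[6]=48)
f[8] = 64  (first piece 1, then f[7]=56)
One optimal cutting: 1 + 1 + 1 + 1 + 1 + 1 + 1 + 1 → $64.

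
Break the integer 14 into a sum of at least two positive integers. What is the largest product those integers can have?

162

Define f[k] = max over 1≤i<k of i · max(k−i, f[k−i]); the inner max lets the remainder stay uncut if that's better.
f[2] = 1*max(1,0) = 1*1 = 1
f[3] = max(1*2, 2*1) = 2
f[4] = max(1*3, 2*2, 3*1) = 4
f[5] = max(1*4, 2*3, 3*2, 4*1) = 6
f[6] = max(1*6, 2*4, 3*3, 4*2, 5*1) = 9
f[7] = max(1*9, 2*6, 3*4, 4*3, 5*2, 6*1) = 12
f[8] = max(1*12, 2*9, 3*6, …, 6*2, 7*1) = 18
f[9] = max(1*18, 2*12, 3*9, …, 7*2, 8*1) = 27
f[10] = max(1*27, 2*18, 3*12, …, 8*2, 9*1) = 36
f[11] = max(1*36, 2*27, 3*18, …, 9*2, 10*1) = 54
f[12] = max(1*54, 2*36, 3*27, …, 10*2, 11*1) = 81
f[13] = max(1*81, 2*54, 3*36, …, 11*2, 12*1) = 108
f[14] = max(1*108, 2*81, 3*54, …, 12*2, 13*1) = 162
One optimal split: 3 + 3 + 3 + 3 + 2; product 3*3*3*3*2 = 162.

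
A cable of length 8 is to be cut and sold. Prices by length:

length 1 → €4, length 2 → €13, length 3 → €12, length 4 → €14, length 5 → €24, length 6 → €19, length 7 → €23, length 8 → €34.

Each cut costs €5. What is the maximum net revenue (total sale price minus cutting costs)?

37

Let net[k] be the best obtainable value from length k. For each k, try every first piece i and keep the best of price[i] + net[k−i] minus the 5 cut fee when i<k.
net[1] = 4
net[2] = 13
net[3] = 12  (first piece 1, then net[2]=13)
net[4] = 21  (first piece 2, then net[2]=13)
net[5] = 24
net[6] = 29  (first piece 2, then net[4]=21)
net[7] = 32  (first piece 2, then net[5]=24)
net[8] = 37  (first piece 2, then net[6]=29)
One optimal plan: pieces 2 + 2 + 2 + 2 (3 cuts) → €52 − €15 = €37.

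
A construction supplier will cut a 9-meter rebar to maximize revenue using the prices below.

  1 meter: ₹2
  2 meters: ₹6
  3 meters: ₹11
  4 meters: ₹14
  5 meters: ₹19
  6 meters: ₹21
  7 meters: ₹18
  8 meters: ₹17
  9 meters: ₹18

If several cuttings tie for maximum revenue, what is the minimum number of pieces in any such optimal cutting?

2

Build r[k] bottom-up: r[k] = max over allowed piece i of (p[i] + r[k−i]).
r[1] = 2
r[2] = max(2+2, 6+0) = 6
r[3] = max(2+6, 6+2, 11+0) = 11
r[4] = max(2+11, 6+6, 11+2, 14+0) = 14
r[5] = max(2+14, 6+11, 11+6, 14+2, 19+0) = 19
r[6] = max(2+19, 6+14, 11+11, 14+6, 19+2, 21+0) = 22
r[7] = max(2+22, 6+19, 11+14, …, 21+2, 18+0) = 25
r[8] = max(2+25, 6+22, 11+19, …, 18+2, 17+0) = 30
r[9] = max(2+30, 6+25, 11+22, …, 17+2, 18+0) = 33
Maximum revenue is ₹33.
Now minimize piece count subject to staying optimal: for each k, pieces[k] = 1 + min over i with p[i]+r[k−i]=r[k] of pieces[k−i].
pieces[6] = 2
pieces[7] = 2
pieces[8] = 2
pieces[9] = 2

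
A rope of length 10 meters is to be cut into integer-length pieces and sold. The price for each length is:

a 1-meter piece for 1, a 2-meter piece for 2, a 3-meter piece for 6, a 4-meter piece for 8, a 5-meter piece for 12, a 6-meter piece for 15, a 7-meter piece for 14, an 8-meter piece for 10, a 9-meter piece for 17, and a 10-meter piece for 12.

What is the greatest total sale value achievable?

Let r[k] be the best obtainable value from length k. For each k, try every first piece i and keep the best of price[i] + r[k−i].
r[1] = 1
r[2] = max(1+1, 2+0) = 2
r[3] = max(1+2, 2+1, 6+0) = 6
r[4] = max(1+6, 2+2, 6+1, 8+0) = 8
r[5] = max(1+8, 2+6, 6+2, 8+1, 12+0) = 12
r[6] = max(1+12, 2+8, 6+6, 8+2, 12+1, 15+0) = 15
r[7] = max(1+15, 2+12, 6+8, …, 15+1, 14+0) = 16
r[8] = max(1+16, 2+15, 6+12, …, 14+1, 10+0) = 18
r[9] = max(1+18, 2+16, 6+15, …, 10+1, 17+0) = 21
r[10] = max(1+21, 2+18, 6+16, …, 17+1, 12+0) = 24
One optimal cutting: 5 + 5 → 12 + 12 = 24.

24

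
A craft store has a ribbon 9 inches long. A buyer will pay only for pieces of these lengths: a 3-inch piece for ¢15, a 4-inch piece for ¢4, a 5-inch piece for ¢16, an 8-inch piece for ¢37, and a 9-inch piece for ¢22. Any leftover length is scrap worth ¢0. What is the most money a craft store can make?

Build r[k] bottom-up: r[k] = max over allowed piece i of (p[i] + r[k−i]).
r[1] = 0
r[2] = 0
r[3] = 15
r[4] = max(15+0, 4+0) = 15
r[5] = max(15+0, 4+0, 16+0) = 16
r[6] = max(15+15, 4+0, 16+0) = 30
r[7] = max(15+15, 4+15, 16+0) = 30
r[8] = max(15+16, 4+15, 16+15, 37+0) = 37
r[9] = max(15+30, 4+16, 16+15, 37+0, 22+0) = 45
One optimal cutting: 3 + 3 + 3 → ¢45.

45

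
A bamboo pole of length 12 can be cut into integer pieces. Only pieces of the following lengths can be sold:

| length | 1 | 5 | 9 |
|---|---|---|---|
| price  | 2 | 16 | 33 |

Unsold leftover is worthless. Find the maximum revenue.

39

Let r[k] be the best obtainable value from length k. For each k, try every first piece i and keep the best of price[i] + r[k−i].
r[1] = 2
r[2] = 4  (first piece 1, then r[1]=2)
r[3] = 6  (first piece 1, then r[2]=4)
r[4] = 8  (first piece 1, then r[3]=6)
r[5] = max(2+8, 16+0) = 16
r[6] = max(2+16, 16+2) = 18
r[7] = max(2+18, 16+4) = 20
r[8] = max(2+20, 16+6) = 22
r[9] = max(2+22, 16+8, 33+0) = 33
r[10] = max(2+33, 16+16, 33+2) = 35
r[11] = max(2+35, 16+18, 33+4) = 37
r[12] = max(2+37, 16+20, 33+6) = 39
One optimal cutting: 9 + 1 + 1 + 1 → $39.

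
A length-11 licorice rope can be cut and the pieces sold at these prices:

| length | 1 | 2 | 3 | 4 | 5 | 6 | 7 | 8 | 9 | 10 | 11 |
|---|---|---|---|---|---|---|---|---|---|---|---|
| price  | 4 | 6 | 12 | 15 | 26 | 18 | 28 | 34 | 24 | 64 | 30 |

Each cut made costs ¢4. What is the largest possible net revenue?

Let v[k] be the best obtainable value from length k. For each k, try every first piece i and keep the best of price[i] + v[k−i] minus the 4 cut fee when i<k.
v[1] = 4
v[2] = max(4+4-4, 6+0) = 6
v[3] = max(4+6-4, 6+4-4, 12+0) = 12
v[4] = max(4+12-4, 6+6-4, 12+4-4, 15+0) = 15
v[5] = max(4+15-4, 6+12-4, 12+6-4, 15+4-4, 26+0) = 26
v[6] = max(4+26-4, 6+15-4, 12+12-4, 15+6-4, 26+4-4, 18+0) = 26
v[7] = max(4+26-4, 6+26-4, 12+15-4, …, 18+4-4, 28+0) = 28
v[8] = max(4+28-4, 6+26-4, 12+26-4, …, 28+4-4, 34+0) = 34
v[9] = max(4+34-4, 6+28-4, 12+26-4, …, 34+4-4, 24+0) = 37
v[10] = max(4+37-4, 6+34-4, 12+28-4, …, 24+4-4, 64+0) = 64
v[11] = max(4+64-4, 6+37-4, 12+34-4, …, 64+4-4, 30+0) = 64
One optimal plan: pieces 10 + 1 (1 cut) → ¢68 − ¢4 = ¢64.

64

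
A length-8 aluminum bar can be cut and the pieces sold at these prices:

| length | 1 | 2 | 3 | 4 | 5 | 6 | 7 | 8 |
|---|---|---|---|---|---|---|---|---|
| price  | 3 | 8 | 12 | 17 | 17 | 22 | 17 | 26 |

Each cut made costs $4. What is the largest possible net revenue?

30

Let v[k] be the best obtainable value from length k. For each k, try every first piece i and keep the best of price[i] + v[k−i] minus the 4 cut fee when i<k.
v[1] = 3
v[2] = max(3+3-4, 8+0) = 8
v[3] = max(3+8-4, 8+3-4, 12+0) = 12
v[4] = max(3+12-4, 8+8-4, 12+3-4, 17+0) = 17
v[5] = max(3+17-4, 8+12-4, 12+8-4, 17+3-4, 17+0) = 17
v[6] = max(3+17-4, 8+17-4, 12+12-4, 17+8-4, 17+3-4, 22+0) = 22
v[7] = max(3+22-4, 8+17-4, 12+17-4, …, 22+3-4, 17+0) = 25
v[8] = max(3+25-4, 8+22-4, 12+17-4, …, 17+3-4, 26+0) = 30
One optimal plan: pieces 4 + 4 (1 cut) → $34 − $4 = $30.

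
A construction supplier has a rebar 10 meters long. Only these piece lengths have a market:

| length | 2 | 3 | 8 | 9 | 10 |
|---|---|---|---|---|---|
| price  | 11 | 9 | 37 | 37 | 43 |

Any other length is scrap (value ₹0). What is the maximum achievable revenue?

Let r[k] be the best obtainable value from length k. For each k, try every first piece i and keep the best of price[i] + r[k−i].
r[1] = 0
r[2] = 11
r[3] = max(11+0, 9+0) = 11
r[4] = max(11+11, 9+0) = 22
r[5] = max(11+11, 9+11) = 22
r[6] = max(11+22, 9+11) = 33
r[7] = max(11+22, 9+22) = 33
r[8] = max(11+33, 9+22, 37+0) = 44
r[9] = max(11+33, 9+33, 37+0, 37+0) = 44
r[10] = max(11+44, 9+33, 37+11, 37+0, 43+0) = 55
One optimal cutting: 2 + 2 + 2 + 2 + 2 → ₹55.

55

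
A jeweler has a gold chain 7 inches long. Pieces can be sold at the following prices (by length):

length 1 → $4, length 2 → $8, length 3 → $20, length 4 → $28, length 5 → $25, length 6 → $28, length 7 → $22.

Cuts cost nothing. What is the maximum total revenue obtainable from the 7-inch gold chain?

Build R[k] bottom-up: R[k] = max over allowed piece i of (p[i] + R[k−i]).
R[1] = 4
R[2] = max(4+4, 8+0) = 8
R[3] = max(4+8, 8+4, 20+0) = 20
R[4] = max(4+20, 8+8, 20+4, 28+0) = 28
R[5] = max(4+28, 8+20, 20+8, 28+4, 25+0) = 32
R[6] = max(4+32, 8+28, 20+20, 28+8, 25+4, 28+0) = 40
R[7] = max(4+40, 8+32, 20+28, …, 28+4, 22+0) = 48
One optimal cutting: 4 + 3 → $28 + $20 = $48.

48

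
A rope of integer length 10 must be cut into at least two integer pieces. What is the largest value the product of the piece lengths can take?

36

Fill g[k] for k=2..10: at each k try every first piece i and multiply by the better of (k−i) uncut or g[k−i].
g[2] = 1*max(1,0) = 1*1 = 1
g[3] = max(1*2, 2*1) = 2
g[4] = max(1*3, 2*2, 3*1) = 4
g[5] = max(1*4, 2*3, 3*2, 4*1) = 6
g[6] = max(1*6, 2*4, 3*3, 4*2, 5*1) = 9
g[7] = max(1*9, 2*6, 3*4, 4*3, 5*2, 6*1) = 12
g[8] = max(1*12, 2*9, 3*6, …, 6*2, 7*1) = 18
g[9] = max(1*18, 2*12, 3*9, …, 7*2, 8*1) = 27
g[10] = max(1*27, 2*18, 3*12, …, 8*2, 9*1) = 36
One optimal split: 3 + 3 + 2 + 2; product 3*3*2*2 = 36.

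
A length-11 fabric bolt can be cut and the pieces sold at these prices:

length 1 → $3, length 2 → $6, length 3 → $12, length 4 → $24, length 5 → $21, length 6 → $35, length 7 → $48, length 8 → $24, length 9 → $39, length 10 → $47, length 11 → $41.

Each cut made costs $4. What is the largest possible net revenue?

Build v[k] bottom-up: v[k] = max over allowed piece i of (p[i] + v[k−i]) − 4 per cut.
v[1] = 3
v[2] = max(3+3-4, 6+0) = 6
v[3] = max(3+6-4, 6+3-4, 12+0) = 12
v[4] = max(3+12-4, 6+6-4, 12+3-4, 24+0) = 24
v[5] = max(3+24-4, 6+12-4, 12+6-4, 24+3-4, 21+0) = 23
v[6] = max(3+23-4, 6+24-4, 12+12-4, 24+6-4, 21+3-4, 35+0) = 35
v[7] = max(3+35-4, 6+23-4, 12+24-4, …, 35+3-4, 48+0) = 48
v[8] = max(3+48-4, 6+35-4, 12+23-4, …, 48+3-4, 24+0) = 47
v[9] = max(3+47-4, 6+48-4, 12+35-4, …, 24+3-4, 39+0) = 50
v[10] = max(3+50-4, 6+47-4, 12+48-4, …, 39+3-4, 47+0) = 56
v[11] = max(3+56-4, 6+50-4, 12+47-4, …, 47+3-4, 41+0) = 68
One optimal plan: pieces 7 + 4 (1 cut) → $72 − $4 = $68.

68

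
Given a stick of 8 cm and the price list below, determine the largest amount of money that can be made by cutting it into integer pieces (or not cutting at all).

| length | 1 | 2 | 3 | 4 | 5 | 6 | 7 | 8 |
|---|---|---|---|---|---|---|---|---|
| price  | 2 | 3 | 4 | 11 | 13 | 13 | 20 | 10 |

Let best[k] be the best obtainable value from length k. For each k, try every first piece i and keep the best of price[i] + best[k−i].
best[1] = 2
best[2] = max(2+2, 3+0) = 4
best[3] = max(2+4, 3+2, 4+0) = 6
best[4] = max(2+6, 3+4, 4+2, 11+0) = 11
best[5] = max(2+11, 3+6, 4+4, 11+2, 13+0) = 13
best[6] = max(2+13, 3+11, 4+6, 11+4, 13+2, 13+0) = 15
best[7] = max(2+15, 3+13, 4+11, …, 13+2, 20+0) = 20
best[8] = max(2+20, 3+15, 4+13, …, 20+2, 10+0) = 22
One optimal cutting: 7 + 1 → 20 + 2 = 22.

22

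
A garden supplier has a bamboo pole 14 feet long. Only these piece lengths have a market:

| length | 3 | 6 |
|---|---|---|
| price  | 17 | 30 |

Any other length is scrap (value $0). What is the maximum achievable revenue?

68

Consider every possible first cut. r[k] is the best of p[i]+r[k−i] over all sellable i≤k.
r[1] = 0
r[2] = 0
r[3] = 17
r[4] = 17
r[5] = 17
r[6] = max(17+17, 30+0) = 34
r[7] = max(17+17, 30+0) = 34
r[8] = max(17+17, 30+0) = 34
r[9] = max(17+34, 30+17) = 51
r[10] = max(17+34, 30+17) = 51
r[11] = max(17+34, 30+17) = 51
r[12] = max(17+51, 30+34) = 68
r[13] = max(17+51, 30+34) = 68
r[14] = max(17+51, 30+34) = 68
One optimal cutting: pieces 3 + 3 + 3 + 3 with 2 feet of scrap → $68.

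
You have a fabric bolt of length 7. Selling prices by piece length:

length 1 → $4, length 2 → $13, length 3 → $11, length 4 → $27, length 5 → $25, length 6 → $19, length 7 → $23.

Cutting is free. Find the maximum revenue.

Build best[k] bottom-up: best[k] = max over allowed piece i of (p[i] + best[k−i]).
best[1] = 4
best[2] = max(4+4, 13+0) = 13
best[3] = max(4+13, 13+4, 11+0) = 17
best[4] = max(4+17, 13+13, 11+4, 27+0) = 27
best[5] = max(4+27, 13+17, 11+13, 27+4, 25+0) = 31
best[6] = max(4+31, 13+27, 11+17, 27+13, 25+4, 19+0) = 40
best[7] = max(4+40, 13+31, 11+27, …, 19+4, 23+0) = 44
One optimal cutting: 4 + 2 + 1 → $27 + $13 + $4 = $44.

44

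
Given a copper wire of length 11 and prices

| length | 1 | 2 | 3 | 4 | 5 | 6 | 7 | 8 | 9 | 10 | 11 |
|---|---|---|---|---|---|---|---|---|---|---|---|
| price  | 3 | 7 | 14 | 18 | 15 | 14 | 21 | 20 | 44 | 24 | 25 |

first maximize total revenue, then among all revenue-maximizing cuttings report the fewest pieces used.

Build r[k] bottom-up: r[k] = max over allowed piece i of (p[i] + r[k−i]).
r[1] = 3
r[2] = max(3+3, 7+0) = 7
r[3] = max(3+7, 7+3, 14+0) = 14
r[4] = max(3+14, 7+7, 14+3, 18+0) = 18
r[5] = max(3+18, 7+14, 14+7, 18+3, 15+0) = 21
r[6] = max(3+21, 7+18, 14+14, 18+7, 15+3, 14+0) = 28
r[7] = max(3+28, 7+21, 14+18, …, 14+3, 21+0) = 32
r[8] = max(3+32, 7+28, 14+21, …, 21+3, 20+0) = 36
r[9] = max(3+36, 7+32, 14+28, …, 20+3, 44+0) = 44
r[10] = max(3+44, 7+36, 14+32, …, 44+3, 24+0) = 47
r[11] = max(3+47, 7+44, 14+36, …, 24+3, 25+0) = 51
Maximum revenue is €51.
Now minimize piece count subject to staying optimal: for each k, pieces[k] = 1 + min over i with p[i]+r[k−i]=r[k] of pieces[k−i].
pieces[8] = 2
pieces[9] = 1
pieces[10] = 2
pieces[11] = 2

2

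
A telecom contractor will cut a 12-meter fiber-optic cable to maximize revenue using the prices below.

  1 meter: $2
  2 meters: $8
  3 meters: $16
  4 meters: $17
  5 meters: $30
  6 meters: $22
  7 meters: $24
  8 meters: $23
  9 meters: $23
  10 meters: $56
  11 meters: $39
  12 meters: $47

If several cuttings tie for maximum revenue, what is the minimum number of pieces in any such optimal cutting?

Consider every possible first cut. r[k] is the best of p[i]+r[k−i] over all sellable i≤k.
r[1] = 2
r[2] = max(2+2, 8+0) = 8
r[3] = max(2+8, 8+2, 16+0) = 16
r[4] = max(2+16, 8+8, 16+2, 17+0) = 18
r[5] = max(2+18, 8+16, 16+8, 17+2, 30+0) = 30
r[6] = max(2+30, 8+18, 16+16, 17+8, 30+2, 22+0) = 32
r[7] = max(2+32, 8+30, 16+18, …, 22+2, 24+0) = 38
r[8] = max(2+38, 8+32, 16+30, …, 24+2, 23+0) = 46
r[9] = max(2+46, 8+38, 16+32, …, 23+2, 23+0) = 48
r[10] = max(2+48, 8+46, 16+38, …, 23+2, 56+0) = 60
r[11] = max(2+60, 8+48, 16+46, …, 56+2, 39+0) = 62
r[12] = max(2+62, 8+60, 16+48, …, 39+2, 47+0) = 68
Maximum revenue is $68.
Now minimize piece count subject to staying optimal: for each k, pieces[k] = 1 + min over i with p[i]+r[k−i]=r[k] of pieces[k−i].
pieces[9] = 3
pieces[10] = 2
pieces[11] = 3
pieces[12] = 3

3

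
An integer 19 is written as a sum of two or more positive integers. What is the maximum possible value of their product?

Let P[k] be the best product for length k (with at least one cut). For each first piece i, the rest contributes max(k−i, P[k−i]).
Small cases: P[2]=1, P[3]=2, P[4]=4, P[5]=6, P[6]=9, P[7]=12, P[8]=18, P[9]=27, P[10]=36, P[11]=54, P[12]=81.
P[13] = 2×max(11,54) = 2×54 = 108
P[14] = 2×max(12,81) = 2×81 = 162
P[15] = 3×max(12,81) = 3×81 = 243
P[16] = 2×max(14,162) = 2×162 = 324
P[17] = 2×max(15,243) = 2×243 = 486
P[18] = 3×max(15,243) = 3×243 = 729
P[19] = 2×max(17,486) = 2×486 = 972
One optimal split: 3 + 3 + 3 + 3 + 3 + 2 + 2; product 3×3×3×3×3×2×2 = 972.

972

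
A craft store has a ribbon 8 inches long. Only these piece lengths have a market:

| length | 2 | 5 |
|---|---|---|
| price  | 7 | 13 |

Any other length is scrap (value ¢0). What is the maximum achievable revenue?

28

Let f[k] be the best obtainable value from length k. For each k, try every first piece i and keep the best of price[i] + f[k−i].
f[1] = 0
f[2] = 7
f[3] = 7
f[4] = 14  (first piece 2, then f[2]=7)
f[5] = 14
f[6] = 21  (first piece 2, then f[4]=14)
f[7] = 21
f[8] = 28  (first piece 2, then f[6]=21)
One optimal cutting: 2 + 2 + 2 + 2 → ¢28.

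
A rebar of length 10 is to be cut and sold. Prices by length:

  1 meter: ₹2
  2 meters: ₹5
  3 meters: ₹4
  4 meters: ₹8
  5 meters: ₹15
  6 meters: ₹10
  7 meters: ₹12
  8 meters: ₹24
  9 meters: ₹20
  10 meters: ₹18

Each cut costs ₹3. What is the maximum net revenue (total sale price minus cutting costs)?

27

Consider every possible first cut. net[k] is the best of p[i]+net[k−i] over all sellable i≤k, charging 3 whenever i<k.
net[1] = 2
net[2] = 5
net[3] = 4  (first piece 1, then net[2]=5)
net[4] = 8
net[5] = 15
net[6] = 14  (first piece 1, then net[5]=15)
net[7] = 17  (first piece 2, then net[5]=15)
net[8] = 24
net[9] = 23  (first piece 1, then net[8]=24)
net[10] = 27  (first piece 5, then net[5]=15)
One optimal plan: pieces 5 + 5 (1 cut) → ₹30 − ₹3 = ₹27.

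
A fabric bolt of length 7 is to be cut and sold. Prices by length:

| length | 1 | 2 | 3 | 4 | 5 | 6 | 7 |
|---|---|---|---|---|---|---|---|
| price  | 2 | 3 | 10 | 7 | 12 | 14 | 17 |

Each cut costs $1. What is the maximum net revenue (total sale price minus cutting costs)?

20

Build net[k] bottom-up: net[k] = max over allowed piece i of (p[i] + net[k−i]) − 1 per cut.
net[1] = 2
net[2] = max(2+2-1, 3+0) = 3
net[3] = max(2+3-1, 3+2-1, 10+0) = 10
net[4] = max(2+10-1, 3+3-1, 10+2-1, 7+0) = 11
net[5] = max(2+11-1, 3+10-1, 10+3-1, 7+2-1, 12+0) = 12
net[6] = max(2+12-1, 3+11-1, 10+10-1, 7+3-1, 12+2-1, 14+0) = 19
net[7] = max(2+19-1, 3+12-1, 10+11-1, …, 14+2-1, 17+0) = 20
One optimal plan: pieces 3 + 3 + 1 (2 cuts) → $22 − $2 = $20.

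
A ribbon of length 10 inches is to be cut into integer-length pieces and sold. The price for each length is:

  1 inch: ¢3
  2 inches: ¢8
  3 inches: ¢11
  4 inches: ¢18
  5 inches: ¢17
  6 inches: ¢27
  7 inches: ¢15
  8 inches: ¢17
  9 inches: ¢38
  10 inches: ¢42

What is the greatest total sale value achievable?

45

Build best[k] bottom-up: best[k] = max over allowed piece i of (p[i] + best[k−i]).
best[1] = 3
best[2] = 8
best[3] = 11  (first piece 1, then best[2]=8)
best[4] = 18
best[5] = 21  (first piece 1, then best[4]=18)
best[6] = 27
best[7] = 30  (first piece 1, then best[6]=27)
best[8] = 36  (first piece 4, then best[4]=18)
best[9] = 39  (first piece 1, then best[8]=36)
best[10] = 45  (first piece 4, then best[6]=27)
One optimal cutting: 6 + 4 → ¢27 + ¢18 = ¢45.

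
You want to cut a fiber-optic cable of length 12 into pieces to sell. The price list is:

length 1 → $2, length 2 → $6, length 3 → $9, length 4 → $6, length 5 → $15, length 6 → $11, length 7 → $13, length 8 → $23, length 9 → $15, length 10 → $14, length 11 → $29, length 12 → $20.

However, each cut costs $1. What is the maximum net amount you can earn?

Consider every possible first cut. net[k] is the best of p[i]+net[k−i] over all sellable i≤k, charging 1 whenever i<k.
net[1] = 2
net[2] = 6
net[3] = 9
net[4] = 11  (first piece 2, then net[2]=6)
net[5] = 15
net[6] = 17  (first piece 3, then net[3]=9)
net[7] = 20  (first piece 2, then net[5]=15)
net[8] = 23  (first piece 3, then net[5]=15)
net[9] = 25  (first piece 2, then net[7]=20)
net[10] = 29  (first piece 5, then net[5]=15)
net[11] = 31  (first piece 3, then net[8]=23)
net[12] = 34  (first piece 2, then net[10]=29)
One optimal plan: pieces 5 + 5 + 2 (2 cuts) → $36 − $2 = $34.

34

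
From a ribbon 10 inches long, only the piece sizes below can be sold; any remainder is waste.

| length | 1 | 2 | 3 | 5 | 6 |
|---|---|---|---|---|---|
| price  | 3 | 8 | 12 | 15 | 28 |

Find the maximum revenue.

Build f[k] bottom-up: f[k] = max over allowed piece i of (p[i] + f[k−i]).
f[1] = 3
f[2] = 8
f[3] = 12
f[4] = 16  (first piece 2, then f[2]=8)
f[5] = 20  (first piece 2, then f[3]=12)
f[6] = 28
f[7] = 31  (first piece 1, then f[6]=28)
f[8] = 36  (first piece 2, then f[6]=28)
f[9] = 40  (first piece 3, then f[6]=28)
f[10] = 44  (first piece 2, then f[8]=36)
One optimal cutting: 6 + 2 + 2 → ¢44.

44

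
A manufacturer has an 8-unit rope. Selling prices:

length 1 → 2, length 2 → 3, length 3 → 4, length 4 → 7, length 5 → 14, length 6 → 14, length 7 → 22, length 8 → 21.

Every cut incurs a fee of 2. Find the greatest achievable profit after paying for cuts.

22

Let r[k] be the best obtainable value from length k. For each k, try every first piece i and keep the best of price[i] + r[k−i] minus the 2 cut fee when i<k.
r[1] = 2
r[2] = 3
r[3] = 4
r[4] = 7
r[5] = 14
r[6] = 14  (first piece 1, then r[5]=14)
r[7] = 22
r[8] = 22  (first piece 1, then r[7]=22)
One optimal plan: pieces 7 + 1 (1 cut) → 24 − 2 = 22.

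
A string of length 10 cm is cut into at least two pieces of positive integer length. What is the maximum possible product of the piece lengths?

36

Define prod[k] = max over 1≤i<k of i · max(k−i, prod[k−i]); the inner max lets the remainder stay uncut if that's better.
prod[2] = 1×max(1,0) = 1×1 = 1
prod[3] = 1×max(2,1) = 1×2 = 2
prod[4] = 2×max(2,1) = 2×2 = 4
prod[5] = 2×max(3,2) = 2×3 = 6
prod[6] = 3×max(3,2) = 3×3 = 9
prod[7] = 2×max(5,6) = 2×6 = 12
prod[8] = 2×max(6,9) = 2×9 = 18
prod[9] = 3×max(6,9) = 3×9 = 27
prod[10] = 2×max(8,18) = 2×18 = 36
One optimal split: 3 + 3 + 2 + 2; product 3×3×2×2 = 36.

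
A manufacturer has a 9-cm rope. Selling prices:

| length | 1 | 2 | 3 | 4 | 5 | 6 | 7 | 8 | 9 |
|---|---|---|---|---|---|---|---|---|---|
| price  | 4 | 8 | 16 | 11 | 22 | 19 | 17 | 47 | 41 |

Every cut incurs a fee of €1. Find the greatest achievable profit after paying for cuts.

50

Let net[k] be the best obtainable value from length k. For each k, try every first piece i and keep the best of price[i] + net[k−i] minus the 1 cut fee when i<k.
net[1] = 4
net[2] = max(4+4-1, 8+0) = 8
net[3] = max(4+8-1, 8+4-1, 16+0) = 16
net[4] = max(4+16-1, 8+8-1, 16+4-1, 11+0) = 19
net[5] = max(4+19-1, 8+16-1, 16+8-1, 11+4-1, 22+0) = 23
net[6] = max(4+23-1, 8+19-1, 16+16-1, 11+8-1, 22+4-1, 19+0) = 31
net[7] = max(4+31-1, 8+23-1, 16+19-1, …, 19+4-1, 17+0) = 34
net[8] = max(4+34-1, 8+31-1, 16+23-1, …, 17+4-1, 47+0) = 47
net[9] = max(4+47-1, 8+34-1, 16+31-1, …, 47+4-1, 41+0) = 50
One optimal plan: pieces 8 + 1 (1 cut) → €51 − €1 = €50.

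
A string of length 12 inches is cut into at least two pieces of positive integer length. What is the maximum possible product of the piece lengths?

81

Define f[k] = max over 1≤i<k of i · max(k−i, f[k−i]); the inner max lets the remainder stay uncut if that's better.
f[2] = 1*max(1,0) = 1*1 = 1
f[3] = max(1*2, 2*1) = 2
f[4] = max(1*3, 2*2, 3*1) = 4
f[5] = max(1*4, 2*3, 3*2, 4*1) = 6
f[6] = max(1*6, 2*4, 3*3, 4*2, 5*1) = 9
f[7] = max(1*9, 2*6, 3*4, 4*3, 5*2, 6*1) = 12
f[8] = max(1*12, 2*9, 3*6, …, 6*2, 7*1) = 18
f[9] = max(1*18, 2*12, 3*9, …, 7*2, 8*1) = 27
f[10] = max(1*27, 2*18, 3*12, …, 8*2, 9*1) = 36
f[11] = max(1*36, 2*27, 3*18, …, 9*2, 10*1) = 54
f[12] = max(1*54, 2*36, 3*27, …, 10*2, 11*1) = 81
One optimal split: 3 + 3 + 3 + 3; product 3*3*3*3 = 81.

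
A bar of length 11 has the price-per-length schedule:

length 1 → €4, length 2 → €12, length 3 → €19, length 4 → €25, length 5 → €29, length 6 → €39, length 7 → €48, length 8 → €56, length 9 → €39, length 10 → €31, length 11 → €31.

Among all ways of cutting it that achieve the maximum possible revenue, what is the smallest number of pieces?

Consider every possible first cut. r[k] is the best of p[i]+r[k−i] over all sellable i≤k.
r[1] = 4
r[2] = 12
r[3] = 19
r[4] = 25
r[5] = 31  (first piece 2, then r[3]=19)
r[6] = 39
r[7] = 48
r[8] = 56
r[9] = 60  (first piece 1, then r[8]=56)
r[10] = 68  (first piece 2, then r[8]=56)
r[11] = 75  (first piece 3, then r[8]=56)
Maximum revenue is €75.
Now minimize piece count subject to staying optimal: for each k, pieces[k] = 1 + min over i with p[i]+r[k−i]=r[k] of pieces[k−i].
pieces[8] = 1
pieces[9] = 2
pieces[10] = 2
pieces[11] = 2

2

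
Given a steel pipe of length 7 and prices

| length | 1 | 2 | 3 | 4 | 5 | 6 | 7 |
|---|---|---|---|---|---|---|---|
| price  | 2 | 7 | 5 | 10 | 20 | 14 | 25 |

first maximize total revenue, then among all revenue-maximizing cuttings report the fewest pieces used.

Consider every possible first cut. r[k] is the best of p[i]+r[k−i] over all sellable i≤k.
r[1] = 2
r[2] = 7
r[3] = 9  (first piece 1, then r[2]=7)
r[4] = 14  (first piece 2, then r[2]=7)
r[5] = 20
r[6] = 22  (first piece 1, then r[5]=20)
r[7] = 27  (first piece 2, then r[5]=20)
Maximum revenue is $27.
Now minimize piece count subject to staying optimal: for each k, pieces[k] = 1 + min over i with p[i]+r[k−i]=r[k] of pieces[k−i].
pieces[4] = 2
pieces[5] = 1
pieces[6] = 2
pieces[7] = 2

2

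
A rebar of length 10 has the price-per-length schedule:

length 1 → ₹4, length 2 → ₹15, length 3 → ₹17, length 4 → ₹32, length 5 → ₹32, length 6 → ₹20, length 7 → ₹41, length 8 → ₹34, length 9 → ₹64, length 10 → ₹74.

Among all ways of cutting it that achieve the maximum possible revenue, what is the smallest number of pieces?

Consider every possible first cut. r[k] is the best of p[i]+r[k−i] over all sellable i≤k.
r[1] = 4
r[2] = max(4+4, 15+0) = 15
r[3] = max(4+15, 15+4, 17+0) = 19
r[4] = max(4+19, 15+15, 17+4, 32+0) = 32
r[5] = max(4+32, 15+19, 17+15, 32+4, 32+0) = 36
r[6] = max(4+36, 15+32, 17+19, 32+15, 32+4, 20+0) = 47
r[7] = max(4+47, 15+36, 17+32, …, 20+4, 41+0) = 51
r[8] = max(4+51, 15+47, 17+36, …, 41+4, 34+0) = 64
r[9] = max(4+64, 15+51, 17+47, …, 34+4, 64+0) = 68
r[10] = max(4+68, 15+64, 17+51, …, 64+4, 74+0) = 79
Maximum revenue is ₹79.
Now minimize piece count subject to staying optimal: for each k, pieces[k] = 1 + min over i with p[i]+r[k−i]=r[k] of pieces[k−i].
pieces[7] = 3
pieces[8] = 2
pieces[9] = 3
pieces[10] = 3

3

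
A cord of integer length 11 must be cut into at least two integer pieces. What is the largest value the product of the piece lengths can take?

Let g[k] be the best product for length k (with at least one cut). For each first piece i, the rest contributes max(k−i, g[k−i]).
g[2] = 1*max(1,0) = 1*1 = 1
g[3] = 1*max(2,1) = 1*2 = 2
g[4] = 2*max(2,1) = 2*2 = 4
g[5] = 2*max(3,2) = 2*3 = 6
g[6] = 3*max(3,2) = 3*3 = 9
g[7] = 2*max(5,6) = 2*6 = 12
g[8] = 2*max(6,9) = 2*9 = 18
g[9] = 3*max(6,9) = 3*9 = 27
g[10] = 2*max(8,18) = 2*18 = 36
g[11] = 2*max(9,27) = 2*27 = 54
One optimal split: 3 + 3 + 3 + 2; product 3*3*3*2 = 54.

54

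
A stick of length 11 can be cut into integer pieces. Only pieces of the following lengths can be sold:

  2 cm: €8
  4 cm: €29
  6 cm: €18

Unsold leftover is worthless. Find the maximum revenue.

Let best[k] be the best obtainable value from length k. For each k, try every first piece i and keep the best of price[i] + best[k−i].
best[1] = 0
best[2] = 8
best[3] = 8
best[4] = max(8+8, 29+0) = 29
best[5] = max(8+8, 29+0) = 29
best[6] = max(8+29, 29+8, 18+0) = 37
best[7] = max(8+29, 29+8, 18+0) = 37
best[8] = max(8+37, 29+29, 18+8) = 58
best[9] = max(8+37, 29+29, 18+8) = 58
best[10] = max(8+58, 29+37, 18+29) = 66
best[11] = max(8+58, 29+37, 18+29) = 66
One optimal cutting: pieces 4 + 4 + 2 with 1 cm of scrap → €66.

66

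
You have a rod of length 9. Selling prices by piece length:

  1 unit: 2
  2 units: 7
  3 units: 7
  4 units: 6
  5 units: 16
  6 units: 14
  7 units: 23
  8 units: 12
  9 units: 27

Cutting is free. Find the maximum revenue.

30

Let v[k] be the best obtainable value from length k. For each k, try every first piece i and keep the best of price[i] + v[k−i].
v[1] = 2
v[2] = max(2+2, 7+0) = 7
v[3] = max(2+7, 7+2, 7+0) = 9
v[4] = max(2+9, 7+7, 7+2, 6+0) = 14
v[5] = max(2+14, 7+9, 7+7, 6+2, 16+0) = 16
v[6] = max(2+16, 7+14, 7+9, 6+7, 16+2, 14+0) = 21
v[7] = max(2+21, 7+16, 7+14, …, 14+2, 23+0) = 23
v[8] = max(2+23, 7+21, 7+16, …, 23+2, 12+0) = 28
v[9] = max(2+28, 7+23, 7+21, …, 12+2, 27+0) = 30
One optimal cutting: 2 + 2 + 2 + 2 + 1 → 7 + 7 + 7 + 7 + 2 = 30.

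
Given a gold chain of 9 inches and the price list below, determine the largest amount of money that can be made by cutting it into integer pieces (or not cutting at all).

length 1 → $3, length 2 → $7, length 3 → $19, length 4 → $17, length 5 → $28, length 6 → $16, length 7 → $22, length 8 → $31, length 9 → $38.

57

Build v[k] bottom-up: v[k] = max over allowed piece i of (p[i] + v[k−i]).
v[1] = 3
v[2] = max(3+3, 7+0) = 7
v[3] = max(3+7, 7+3, 19+0) = 19
v[4] = max(3+19, 7+7, 19+3, 17+0) = 22
v[5] = max(3+22, 7+19, 19+7, 17+3, 28+0) = 28
v[6] = max(3+28, 7+22, 19+19, 17+7, 28+3, 16+0) = 38
v[7] = max(3+38, 7+28, 19+22, …, 16+3, 22+0) = 41
v[8] = max(3+41, 7+38, 19+28, …, 22+3, 31+0) = 47
v[9] = max(3+47, 7+41, 19+38, …, 31+3, 38+0) = 57
One optimal cutting: 3 + 3 + 3 → $19 + $19 + $19 = $57.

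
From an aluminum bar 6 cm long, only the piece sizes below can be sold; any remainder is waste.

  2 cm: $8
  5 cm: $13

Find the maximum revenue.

24

Consider every possible first cut. f[k] is the best of p[i]+f[k−i] over all sellable i≤k.
f[1] = 0
f[2] = 8
f[3] = 8
f[4] = 16  (first piece 2, then f[2]=8)
f[5] = 16
f[6] = 24  (first piece 2, then f[4]=16)
One optimal cutting: 2 + 2 + 2 → $24.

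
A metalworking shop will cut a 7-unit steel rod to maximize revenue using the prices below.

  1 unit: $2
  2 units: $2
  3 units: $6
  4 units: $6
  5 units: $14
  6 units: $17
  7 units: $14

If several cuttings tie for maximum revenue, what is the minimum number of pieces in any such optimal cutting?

2

Let r[k] be the best obtainable value from length k. For each k, try every first piece i and keep the best of price[i] + r[k−i].
r[1] = 2
r[2] = 4  (first piece 1, then r[1]=2)
r[3] = 6  (first piece 1, then r[2]=4)
r[4] = 8  (first piece 1, then r[3]=6)
r[5] = 14
r[6] = 17
r[7] = 19  (first piece 1, then r[6]=17)
Maximum revenue is $19.
Now minimize piece count subject to staying optimal: for each k, pieces[k] = 1 + min over i with p[i]+r[k−i]=r[k] of pieces[k−i].
pieces[4] = 2
pieces[5] = 1
pieces[6] = 1
pieces[7] = 2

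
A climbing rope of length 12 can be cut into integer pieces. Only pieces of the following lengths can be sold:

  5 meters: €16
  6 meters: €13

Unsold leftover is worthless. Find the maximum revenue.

Build best[k] bottom-up: best[k] = max over allowed piece i of (p[i] + best[k−i]).
best[1] = 0
best[2] = 0
best[3] = 0
best[4] = 0
best[5] = 16
best[6] = 16
best[7] = 16
best[8] = 16
best[9] = 16
best[10] = 32  (first piece 5, then best[5]=16)
best[11] = 32
best[12] = 32
One optimal cutting: pieces 5 + 5 with 2 meters of scrap → €32.

32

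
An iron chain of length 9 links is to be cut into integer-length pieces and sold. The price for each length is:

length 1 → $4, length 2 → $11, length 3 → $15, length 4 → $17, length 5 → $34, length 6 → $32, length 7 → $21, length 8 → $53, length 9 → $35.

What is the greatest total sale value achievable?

Let r[k] be the best obtainable value from length k. For each k, try every first piece i and keep the best of price[i] + r[k−i].
r[1] = 4
r[2] = max(4+4, 11+0) = 11
r[3] = max(4+11, 11+4, 15+0) = 15
r[4] = max(4+15, 11+11, 15+4, 17+0) = 22
r[5] = max(4+22, 11+15, 15+11, 17+4, 34+0) = 34
r[6] = max(4+34, 11+22, 15+15, 17+11, 34+4, 32+0) = 38
r[7] = max(4+38, 11+34, 15+22, …, 32+4, 21+0) = 45
r[8] = max(4+45, 11+38, 15+34, …, 21+4, 53+0) = 53
r[9] = max(4+53, 11+45, 15+38, …, 53+4, 35+0) = 57
One optimal cutting: 8 + 1 → $53 + $4 = $57.

57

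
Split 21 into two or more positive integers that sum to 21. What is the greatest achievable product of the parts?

2187

Define g[k] = max over 1≤i<k of i · max(k−i, g[k−i]); the inner max lets the remainder stay uncut if that's better.
Small cases: g[2]=1, g[3]=2, g[4]=4, g[5]=6, g[6]=9, g[7]=12, g[8]=18, g[9]=27, g[10]=36, g[11]=54, g[12]=81, g[13]=108, g[14]=162, g[15]=243, g[16]=324.
g[17] = max(1*324, 2*243, 3*162, …, 15*2, 16*1) = 486
g[18] = max(1*486, 2*324, 3*243, …, 16*2, 17*1) = 729
g[19] = max(1*729, 2*486, 3*324, …, 17*2, 18*1) = 972
g[20] = max(1*972, 2*729, 3*486, …, 18*2, 19*1) = 1458
g[21] = max(1*1458, 2*972, 3*729, …, 19*2, 20*1) = 2187
One optimal split: 3 + 3 + 3 + 3 + 3 + 3 + 3; product 3*3*3*3*3*3*3 = 2187.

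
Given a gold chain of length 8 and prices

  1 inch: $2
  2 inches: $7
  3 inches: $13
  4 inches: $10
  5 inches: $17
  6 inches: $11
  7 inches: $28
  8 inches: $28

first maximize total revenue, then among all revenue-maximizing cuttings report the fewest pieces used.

3

Consider every possible first cut. r[k] is the best of p[i]+r[k−i] over all sellable i≤k.
r[1] = 2
r[2] = 7
r[3] = 13
r[4] = 15  (first piece 1, then r[3]=13)
r[5] = 20  (first piece 2, then r[3]=13)
r[6] = 26  (first piece 3, then r[3]=13)
r[7] = 28  (first piece 1, then r[6]=26)
r[8] = 33  (first piece 2, then r[6]=26)
Maximum revenue is $33.
Now minimize piece count subject to staying optimal: for each k, pieces[k] = 1 + min over i with p[i]+r[k−i]=r[k] of pieces[k−i].
pieces[5] = 2
pieces[6] = 2
pieces[7] = 1
pieces[8] = 3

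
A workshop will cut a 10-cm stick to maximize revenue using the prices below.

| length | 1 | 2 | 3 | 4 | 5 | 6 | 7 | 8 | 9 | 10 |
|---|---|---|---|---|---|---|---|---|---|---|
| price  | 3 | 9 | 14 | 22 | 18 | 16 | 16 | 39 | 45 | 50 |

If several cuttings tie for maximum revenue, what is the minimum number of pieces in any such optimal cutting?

3

Let r[k] be the best obtainable value from length k. For each k, try every first piece i and keep the best of price[i] + r[k−i].
r[1] = 3
r[2] = 9
r[3] = 14
r[4] = 22
r[5] = 25  (first piece 1, then r[4]=22)
r[6] = 31  (first piece 2, then r[4]=22)
r[7] = 36  (first piece 3, then r[4]=22)
r[8] = 44  (first piece 4, then r[4]=22)
r[9] = 47  (first piece 1, then r[8]=44)
r[10] = 53  (first piece 2, then r[8]=44)
Maximum revenue is $53.
Now minimize piece count subject to staying optimal: for each k, pieces[k] = 1 + min over i with p[i]+r[k−i]=r[k] of pieces[k−i].
pieces[7] = 2
pieces[8] = 2
pieces[9] = 3
pieces[10] = 3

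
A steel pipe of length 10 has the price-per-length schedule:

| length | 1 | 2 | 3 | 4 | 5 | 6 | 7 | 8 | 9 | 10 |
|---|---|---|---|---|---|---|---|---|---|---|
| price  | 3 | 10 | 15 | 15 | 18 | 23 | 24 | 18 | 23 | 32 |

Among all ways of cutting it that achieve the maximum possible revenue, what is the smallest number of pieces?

4

Build r[k] bottom-up: r[k] = max over allowed piece i of (p[i] + r[k−i]).
r[1] = 3
r[2] = max(3+3, 10+0) = 10
r[3] = max(3+10, 10+3, 15+0) = 15
r[4] = max(3+15, 10+10, 15+3, 15+0) = 20
r[5] = max(3+20, 10+15, 15+10, 15+3, 18+0) = 25
r[6] = max(3+25, 10+20, 15+15, 15+10, 18+3, 23+0) = 30
r[7] = max(3+30, 10+25, 15+20, …, 23+3, 24+0) = 35
r[8] = max(3+35, 10+30, 15+25, …, 24+3, 18+0) = 40
r[9] = max(3+40, 10+35, 15+30, …, 18+3, 23+0) = 45
r[10] = max(3+45, 10+40, 15+35, …, 23+3, 32+0) = 50
Maximum revenue is $50.
Now minimize piece count subject to staying optimal: for each k, pieces[k] = 1 + min over i with p[i]+r[k−i]=r[k] of pieces[k−i].
pieces[7] = 3
pieces[8] = 3
pieces[9] = 3
pieces[10] = 4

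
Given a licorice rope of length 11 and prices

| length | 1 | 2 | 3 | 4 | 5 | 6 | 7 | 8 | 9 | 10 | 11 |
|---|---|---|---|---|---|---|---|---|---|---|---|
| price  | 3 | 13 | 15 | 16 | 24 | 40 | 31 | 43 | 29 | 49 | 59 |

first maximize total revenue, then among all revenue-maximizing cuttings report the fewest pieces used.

4

Let r[k] be the best obtainable value from length k. For each k, try every first piece i and keep the best of price[i] + r[k−i].
r[1] = 3
r[2] = 13
r[3] = 16  (first piece 1, then r[2]=13)
r[4] = 26  (first piece 2, then r[2]=13)
r[5] = 29  (first piece 1, then r[4]=26)
r[6] = 40
r[7] = 43  (first piece 1, then r[6]=40)
r[8] = 53  (first piece 2, then r[6]=40)
r[9] = 56  (first piece 1, then r[8]=53)
r[10] = 66  (first piece 2, then r[8]=53)
r[11] = 69  (first piece 1, then r[10]=66)
Maximum revenue is ¢69.
Now minimize piece count subject to staying optimal: for each k, pieces[k] = 1 + min over i with p[i]+r[k−i]=r[k] of pieces[k−i].
pieces[8] = 2
pieces[9] = 3
pieces[10] = 3
pieces[11] = 4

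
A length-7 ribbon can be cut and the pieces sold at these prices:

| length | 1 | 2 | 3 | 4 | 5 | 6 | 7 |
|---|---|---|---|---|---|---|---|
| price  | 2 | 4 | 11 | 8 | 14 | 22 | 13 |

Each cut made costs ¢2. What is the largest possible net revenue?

Build net[k] bottom-up: net[k] = max over allowed piece i of (p[i] + net[k−i]) − 2 per cut.
net[1] = 2
net[2] = max(2+2-2, 4+0) = 4
net[3] = max(2+4-2, 4+2-2, 11+0) = 11
net[4] = max(2+11-2, 4+4-2, 11+2-2, 8+0) = 11
net[5] = max(2+11-2, 4+11-2, 11+4-2, 8+2-2, 14+0) = 14
net[6] = max(2+14-2, 4+11-2, 11+11-2, 8+4-2, 14+2-2, 22+0) = 22
net[7] = max(2+22-2, 4+14-2, 11+11-2, …, 22+2-2, 13+0) = 22
One optimal plan: pieces 6 + 1 (1 cut) → ¢24 − ¢2 = ¢22.

22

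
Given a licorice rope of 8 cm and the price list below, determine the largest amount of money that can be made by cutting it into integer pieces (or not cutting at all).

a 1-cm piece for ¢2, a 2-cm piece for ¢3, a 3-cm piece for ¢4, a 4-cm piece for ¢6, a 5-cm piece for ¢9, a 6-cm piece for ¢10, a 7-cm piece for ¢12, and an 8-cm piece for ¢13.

Consider every possible first cut. r[k] is the best of p[i]+r[k−i] over all sellable i≤k.
r[1] = 2
r[2] = max(2+2, 3+0) = 4
r[3] = max(2+4, 3+2, 4+0) = 6
r[4] = max(2+6, 3+4, 4+2, 6+0) = 8
r[5] = max(2+8, 3+6, 4+4, 6+2, 9+0) = 10
r[6] = max(2+10, 3+8, 4+6, 6+4, 9+2, 10+0) = 12
r[7] = max(2+12, 3+10, 4+8, …, 10+2, 12+0) = 14
r[8] = max(2+14, 3+12, 4+10, …, 12+2, 13+0) = 16
One optimal cutting: 1 + 1 + 1 + 1 + 1 + 1 + 1 + 1 → ¢2 + ¢2 + ¢2 + ¢2 + ¢2 + ¢2 + ¢2 + ¢2 = ¢16.

16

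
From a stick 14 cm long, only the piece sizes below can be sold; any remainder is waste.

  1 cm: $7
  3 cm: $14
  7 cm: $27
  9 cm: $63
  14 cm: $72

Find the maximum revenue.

98

Build f[k] bottom-up: f[k] = max over allowed piece i of (p[i] + f[k−i]).
f[1] = 7
f[2] = 14  (first piece 1, then f[1]=7)
f[3] = 21  (first piece 1, then f[2]=14)
f[4] = 28  (first piece 1, then f[3]=21)
f[5] = 35  (first piece 1, then f[4]=28)
f[6] = 42  (first piece 1, then f[5]=35)
f[7] = 49  (first piece 1, then f[6]=42)
f[8] = 56  (first piece 1, then f[7]=49)
f[9] = 63  (first piece 1, then f[8]=56)
f[10] = 70  (first piece 1, then f[9]=63)
f[11] = 77  (first piece 1, then f[10]=70)
f[12] = 84  (first piece 1, then f[11]=77)
f[13] = 91  (first piece 1, then f[12]=84)
f[14] = 98  (first piece 1, then f[13]=91)
One optimal cutting: 1 + 1 + 1 + 1 + 1 + 1 + 1 + 1 + 1 + 1 + 1 + 1 + 1 + 1 → $98.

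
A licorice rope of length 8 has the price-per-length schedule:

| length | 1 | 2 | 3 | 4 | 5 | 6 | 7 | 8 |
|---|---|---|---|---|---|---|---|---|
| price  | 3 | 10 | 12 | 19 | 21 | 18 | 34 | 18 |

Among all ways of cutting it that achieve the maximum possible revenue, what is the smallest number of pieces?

Build r[k] bottom-up: r[k] = max over allowed piece i of (p[i] + r[k−i]).
r[1] = 3
r[2] = max(3+3, 10+0) = 10
r[3] = max(3+10, 10+3, 12+0) = 13
r[4] = max(3+13, 10+10, 12+3, 19+0) = 20
r[5] = max(3+20, 10+13, 12+10, 19+3, 21+0) = 23
r[6] = max(3+23, 10+20, 12+13, 19+10, 21+3, 18+0) = 30
r[7] = max(3+30, 10+23, 12+20, …, 18+3, 34+0) = 34
r[8] = max(3+34, 10+30, 12+23, …, 34+3, 18+0) = 40
Maximum revenue is ¢40.
Now minimize piece count subject to staying optimal: for each k, pieces[k] = 1 + min over i with p[i]+r[k−i]=r[k] of pieces[k−i].
pieces[5] = 3
pieces[6] = 3
pieces[7] = 1
pieces[8] = 4

4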